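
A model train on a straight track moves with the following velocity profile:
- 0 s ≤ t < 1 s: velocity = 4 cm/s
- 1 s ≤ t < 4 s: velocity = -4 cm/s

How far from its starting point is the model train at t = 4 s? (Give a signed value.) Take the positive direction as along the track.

-8 cm

Displacement is the signed area under the v-t curve.
0–1 s: 4 × 1 = 4 cm
1–4 s: -4 × 3 = -12 cm
Net displacement = -8 cm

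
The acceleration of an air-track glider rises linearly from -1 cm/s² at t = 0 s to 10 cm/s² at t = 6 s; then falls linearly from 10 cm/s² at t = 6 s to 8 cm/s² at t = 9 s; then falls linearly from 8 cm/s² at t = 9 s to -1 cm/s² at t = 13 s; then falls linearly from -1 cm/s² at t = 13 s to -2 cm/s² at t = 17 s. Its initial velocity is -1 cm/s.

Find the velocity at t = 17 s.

61 cm/s

Δv equals the area under the a-t graph; then v = v₀ + Δv.
0–6 s: ½(-1 + 10)(6) = 27 cm/s
6–9 s: ½(10 + 8)(3) = 27 cm/s
9–13 s: ½(8 + -1)(4) = 14 cm/s
13–17 s: ½(-1 + -2)(4) = -6 cm/s
Δv = 62 cm/s, so v(17) = -1 + (62) = 61 cm/s.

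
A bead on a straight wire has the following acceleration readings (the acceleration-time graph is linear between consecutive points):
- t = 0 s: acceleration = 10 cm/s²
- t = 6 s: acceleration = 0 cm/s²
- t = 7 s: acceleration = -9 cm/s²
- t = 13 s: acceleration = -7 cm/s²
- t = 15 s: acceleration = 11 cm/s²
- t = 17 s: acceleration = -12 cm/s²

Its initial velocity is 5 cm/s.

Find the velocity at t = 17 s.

Δv equals the area under the a-t graph; then v = v₀ + Δv.
0–6 s: ½(10 + 0)(6) = 30 cm/s
6–7 s: ½(0 + -9)(1) = -4.5 cm/s
7–13 s: ½(-9 + -7)(6) = -48 cm/s
13–15 s: ½(-7 + 11)(2) = 4 cm/s
15–17 s: ½(11 + -12)(2) = -1 cm/s
Δv = -19.5 cm/s, so v(17) = 5 + (-19.5) = -14.5 cm/s.

-14.5 cm/s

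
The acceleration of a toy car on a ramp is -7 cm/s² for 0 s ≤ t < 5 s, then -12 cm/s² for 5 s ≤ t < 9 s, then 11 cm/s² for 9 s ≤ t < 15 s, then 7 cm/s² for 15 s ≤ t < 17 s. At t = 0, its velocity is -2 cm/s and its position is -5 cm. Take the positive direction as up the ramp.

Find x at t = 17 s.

On each constant-a segment, Δv = aΔt and Δx = v₀Δt + ½aΔt²; chain segment to segment.
0–5 s: v starts -2 cm/s; Δx = -2·5 + ½·-7·5² = -97.5 cm; v ends -37 cm/s.
5–9 s: v starts -37 cm/s; Δx = -37·4 + ½·-12·4² = -244 cm; v ends -85 cm/s.
9–15 s: v starts -85 cm/s; Δx = -85·6 + ½·11·6² = -312 cm; v ends -19 cm/s.
15–17 s: v starts -19 cm/s; Δx = -19·2 + ½·7·2² = -24 cm; v ends -5 cm/s.
x(17) = -5 + Σ Δx = -682.5 cm.

-682.5 cm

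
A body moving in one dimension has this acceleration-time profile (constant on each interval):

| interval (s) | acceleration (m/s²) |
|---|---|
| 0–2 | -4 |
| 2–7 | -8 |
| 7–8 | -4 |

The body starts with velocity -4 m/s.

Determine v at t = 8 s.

Δv equals the area under the a-t graph; then v = v₀ + Δv.
0–2 s: -4 × 2 = -8 m/s
2–7 s: -8 × 5 = -40 m/s
7–8 s: -4 × 1 = -4 m/s
Δv = -52 m/s, so v(8) = -4 + (-52) = -56 m/s.

-56 m/s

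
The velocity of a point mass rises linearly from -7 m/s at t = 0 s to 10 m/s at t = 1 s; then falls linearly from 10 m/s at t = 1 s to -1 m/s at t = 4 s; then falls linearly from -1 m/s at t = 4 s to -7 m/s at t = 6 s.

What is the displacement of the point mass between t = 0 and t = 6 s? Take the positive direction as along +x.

Net displacement equals the area under the velocity-time graph (areas below the axis count negative).
0–1 s: ½(-7 + 10)(1) = 1.5 m
1–4 s: ½(10 + -1)(3) = 13.5 m
4–6 s: ½(-1 + -7)(2) = -8 m
Net displacement = 7 m

7 m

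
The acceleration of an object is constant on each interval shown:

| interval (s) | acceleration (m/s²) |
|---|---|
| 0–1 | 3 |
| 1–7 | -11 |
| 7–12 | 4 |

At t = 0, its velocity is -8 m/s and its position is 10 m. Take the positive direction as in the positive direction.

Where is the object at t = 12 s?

On each constant-a segment, Δv = aΔt and Δx = v₀Δt + ½aΔt²; chain segment to segment.
0–1 s: v starts -8 m/s; Δx = -8·1 + ½·3·1² = -6.5 m; v ends -5 m/s.
1–7 s: v starts -5 m/s; Δx = -5·6 + ½·-11·6² = -228 m; v ends -71 m/s.
7–12 s: v starts -71 m/s; Δx = -71·5 + ½·4·5² = -305 m; v ends -51 m/s.
x(12) = 10 + Σ Δx = -529.5 m.

-529.5 m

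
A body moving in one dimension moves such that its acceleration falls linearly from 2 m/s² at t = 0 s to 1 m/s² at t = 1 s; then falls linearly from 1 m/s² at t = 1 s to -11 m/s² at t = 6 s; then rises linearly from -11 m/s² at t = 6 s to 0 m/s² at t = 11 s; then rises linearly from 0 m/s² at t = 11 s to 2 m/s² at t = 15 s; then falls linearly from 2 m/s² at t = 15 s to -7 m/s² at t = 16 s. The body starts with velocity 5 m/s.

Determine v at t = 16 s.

Δv equals the area under the a-t graph; then v = v₀ + Δv.
0–1 s: ½(2 + 1)(1) = 1.5 m/s
1–6 s: ½(1 + -11)(5) = -25 m/s
6–11 s: ½(-11 + 0)(5) = -27.5 m/s
11–15 s: ½(0 + 2)(4) = 4 m/s
15–16 s: ½(2 + -7)(1) = -2.5 m/s
Δv = -49.5 m/s, so v(16) = 5 + (-49.5) = -44.5 m/s.

-44.5 m/s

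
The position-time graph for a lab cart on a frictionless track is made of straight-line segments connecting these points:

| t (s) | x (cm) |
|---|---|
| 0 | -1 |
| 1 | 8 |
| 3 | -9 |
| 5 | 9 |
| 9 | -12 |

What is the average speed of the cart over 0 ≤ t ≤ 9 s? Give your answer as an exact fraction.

65/9 cm/s

Average speed = (total path length)/(elapsed time); on a piecewise-linear x-t graph the path length is Σ|Δx|.
0–1 s: |Δx| = |8 − -1| = 9 cm
1–3 s: |Δx| = |-9 − 8| = 17 cm
3–5 s: |Δx| = |9 − -9| = 18 cm
5–9 s: |Δx| = |-12 − 9| = 21 cm
Total path = 65 cm; average speed = 65/9 = 65/9 cm/s.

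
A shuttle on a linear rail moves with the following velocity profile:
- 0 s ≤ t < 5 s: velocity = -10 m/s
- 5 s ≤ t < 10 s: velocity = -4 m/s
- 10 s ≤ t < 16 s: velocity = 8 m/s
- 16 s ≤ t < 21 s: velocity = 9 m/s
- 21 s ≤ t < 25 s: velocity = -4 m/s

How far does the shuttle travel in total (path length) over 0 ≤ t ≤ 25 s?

179 m

Total distance travelled is ∫|v| dt — sum the magnitudes of each area piece.
0–5 s: |-10| × 5 = 50 m
5–10 s: |-4| × 5 = 20 m
10–16 s: |8| × 6 = 48 m
16–21 s: |9| × 5 = 45 m
21–25 s: |-4| × 4 = 16 m
Total distance = 179 m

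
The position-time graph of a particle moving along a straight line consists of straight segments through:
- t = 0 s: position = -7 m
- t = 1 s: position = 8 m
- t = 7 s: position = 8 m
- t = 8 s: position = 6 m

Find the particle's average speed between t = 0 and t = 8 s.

Average speed = (total path length)/(elapsed time); on a piecewise-linear x-t graph the path length is Σ|Δx|.
0–1 s: |Δx| = |8 − -7| = 15 m
1–7 s: |Δx| = |8 − 8| = 0 m
7–8 s: |Δx| = |6 − 8| = 2 m
Total path = 17 m; average speed = 17/8 = 2.125 m/s.

2.125 m/s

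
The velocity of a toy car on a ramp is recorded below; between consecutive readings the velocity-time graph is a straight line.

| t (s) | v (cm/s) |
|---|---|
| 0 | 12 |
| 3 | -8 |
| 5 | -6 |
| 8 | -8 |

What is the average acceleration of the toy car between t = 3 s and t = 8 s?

Average acceleration = Δv/Δt = (-8 − -8)/(8 − 3) = 0 cm/s².

0 cm/s²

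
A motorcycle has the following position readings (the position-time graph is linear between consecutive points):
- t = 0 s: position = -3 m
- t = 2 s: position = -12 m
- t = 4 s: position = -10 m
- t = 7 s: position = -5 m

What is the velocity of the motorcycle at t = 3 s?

Velocity is the slope of the x-t graph on 2–4 s: (-10 − -12)/(4 − 2) = 1 m/s.

1 m/s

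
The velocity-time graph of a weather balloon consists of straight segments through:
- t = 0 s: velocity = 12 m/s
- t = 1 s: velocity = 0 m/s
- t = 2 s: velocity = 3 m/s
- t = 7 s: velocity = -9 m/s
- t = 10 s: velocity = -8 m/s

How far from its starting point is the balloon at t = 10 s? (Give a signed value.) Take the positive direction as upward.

Displacement is the signed area under the v-t curve.
0–1 s: ½(12 + 0)(1) = 6 m
1–2 s: ½(0 + 3)(1) = 1.5 m
2–7 s: ½(3 + -9)(5) = -15 m
7–10 s: ½(-9 + -8)(3) = -25.5 m
Net displacement = -33 m

-33 m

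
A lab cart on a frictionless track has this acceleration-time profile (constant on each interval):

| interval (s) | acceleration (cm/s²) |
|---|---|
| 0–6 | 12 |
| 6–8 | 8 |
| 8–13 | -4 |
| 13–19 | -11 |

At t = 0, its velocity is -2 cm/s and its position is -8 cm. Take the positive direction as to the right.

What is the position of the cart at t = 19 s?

930 cm

On each constant-a segment, Δv = aΔt and Δx = v₀Δt + ½aΔt²; chain segment to segment.
0–6 s: v starts -2 cm/s; Δx = -2·6 + ½·12·6² = 204 cm; v ends 70 cm/s.
6–8 s: v starts 70 cm/s; Δx = 70·2 + ½·8·2² = 156 cm; v ends 86 cm/s.
8–13 s: v starts 86 cm/s; Δx = 86·5 + ½·-4·5² = 380 cm; v ends 66 cm/s.
13–19 s: v starts 66 cm/s; Δx = 66·6 + ½·-11·6² = 198 cm; v ends 0 cm/s.
x(19) = -8 + Σ Δx = 930 cm.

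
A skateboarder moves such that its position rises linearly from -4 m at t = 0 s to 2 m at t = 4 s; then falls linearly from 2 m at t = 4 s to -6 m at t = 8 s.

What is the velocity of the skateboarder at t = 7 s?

Velocity is the slope of the x-t graph on 4–8 s: (-6 − 2)/(8 − 4) = -2 m/s.

-2 m/s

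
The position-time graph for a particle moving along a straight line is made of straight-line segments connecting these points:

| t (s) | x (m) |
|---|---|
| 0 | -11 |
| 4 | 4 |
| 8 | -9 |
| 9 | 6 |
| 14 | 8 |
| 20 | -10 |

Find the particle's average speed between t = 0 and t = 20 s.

Average speed = (total path length)/(elapsed time); on a piecewise-linear x-t graph the path length is Σ|Δx|.
0–4 s: |Δx| = |4 − -11| = 15 m
4–8 s: |Δx| = |-9 − 4| = 13 m
8–9 s: |Δx| = |6 − -9| = 15 m
9–14 s: |Δx| = |8 − 6| = 2 m
14–20 s: |Δx| = |-10 − 8| = 18 m
Total path = 63 m; average speed = 63/20 = 3.15 m/s.

3.15 m/s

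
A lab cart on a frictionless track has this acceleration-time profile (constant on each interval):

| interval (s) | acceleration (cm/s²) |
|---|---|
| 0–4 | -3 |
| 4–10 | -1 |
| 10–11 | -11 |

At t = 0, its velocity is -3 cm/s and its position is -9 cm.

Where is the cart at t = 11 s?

-179.5 cm

On each constant-a segment, Δv = aΔt and Δx = v₀Δt + ½aΔt²; chain segment to segment.
0–4 s: v starts -3 cm/s; Δx = -3·4 + ½·-3·4² = -36 cm; v ends -15 cm/s.
4–10 s: v starts -15 cm/s; Δx = -15·6 + ½·-1·6² = -108 cm; v ends -21 cm/s.
10–11 s: v starts -21 cm/s; Δx = -21·1 + ½·-11·1² = -26.5 cm; v ends -32 cm/s.
x(11) = -9 + Σ Δx = -179.5 cm.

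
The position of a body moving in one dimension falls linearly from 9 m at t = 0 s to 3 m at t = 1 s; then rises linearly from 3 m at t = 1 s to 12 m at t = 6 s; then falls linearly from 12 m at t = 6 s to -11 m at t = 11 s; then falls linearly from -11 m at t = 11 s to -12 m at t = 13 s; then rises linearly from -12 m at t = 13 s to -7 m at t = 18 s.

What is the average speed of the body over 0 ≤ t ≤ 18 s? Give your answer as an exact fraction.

Average speed = (total path length)/(elapsed time); on a piecewise-linear x-t graph the path length is Σ|Δx|.
0–1 s: |Δx| = |3 − 9| = 6 m
1–6 s: |Δx| = |12 − 3| = 9 m
6–11 s: |Δx| = |-11 − 12| = 23 m
11–13 s: |Δx| = |-12 − -11| = 1 m
13–18 s: |Δx| = |-7 − -12| = 5 m
Total path = 44 m; average speed = 44/18 = 22/9 m/s.

22/9 m/s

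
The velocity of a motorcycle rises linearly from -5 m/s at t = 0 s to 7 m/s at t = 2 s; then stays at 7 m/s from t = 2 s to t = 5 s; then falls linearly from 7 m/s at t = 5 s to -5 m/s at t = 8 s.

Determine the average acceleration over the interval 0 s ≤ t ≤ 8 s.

Average acceleration = Δv/Δt = (-5 − -5)/(8 − 0) = 0 m/s².

0 m/s²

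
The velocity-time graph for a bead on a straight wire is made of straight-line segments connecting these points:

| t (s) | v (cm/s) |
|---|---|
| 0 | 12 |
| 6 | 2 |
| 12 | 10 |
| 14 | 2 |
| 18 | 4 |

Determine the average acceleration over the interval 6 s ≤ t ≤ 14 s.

0 cm/s²

Average acceleration = Δv/Δt = (2 − 2)/(14 − 6) = 0 cm/s².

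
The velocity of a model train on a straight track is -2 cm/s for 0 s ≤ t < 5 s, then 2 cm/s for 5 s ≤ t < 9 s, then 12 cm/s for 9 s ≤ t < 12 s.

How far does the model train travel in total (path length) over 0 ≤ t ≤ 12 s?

Distance (not displacement) is the total path length: add the absolute areas under v-t.
0–5 s: |-2| × 5 = 10 cm
5–9 s: |2| × 4 = 8 cm
9–12 s: |12| × 3 = 36 cm
Total distance = 54 cm

54 cm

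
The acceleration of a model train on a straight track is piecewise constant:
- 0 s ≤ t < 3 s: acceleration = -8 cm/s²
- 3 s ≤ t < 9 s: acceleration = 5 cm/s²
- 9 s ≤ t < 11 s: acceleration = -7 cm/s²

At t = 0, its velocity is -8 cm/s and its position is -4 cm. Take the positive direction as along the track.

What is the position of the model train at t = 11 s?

-184 cm

On each constant-a segment, Δv = aΔt and Δx = v₀Δt + ½aΔt²; chain segment to segment.
0–3 s: v starts -8 cm/s; Δx = -8·3 + ½·-8·3² = -60 cm; v ends -32 cm/s.
3–9 s: v starts -32 cm/s; Δx = -32·6 + ½·5·6² = -102 cm; v ends -2 cm/s.
9–11 s: v starts -2 cm/s; Δx = -2·2 + ½·-7·2² = -18 cm; v ends -16 cm/s.
x(11) = -4 + Σ Δx = -184 cm.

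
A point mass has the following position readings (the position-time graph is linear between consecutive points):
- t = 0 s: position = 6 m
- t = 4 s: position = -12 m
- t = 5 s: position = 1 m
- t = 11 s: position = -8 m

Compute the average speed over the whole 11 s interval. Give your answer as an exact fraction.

40/11 m/s

Average speed = (total path length)/(elapsed time); on a piecewise-linear x-t graph the path length is Σ|Δx|.
0–4 s: |Δx| = |-12 − 6| = 18 m
4–5 s: |Δx| = |1 − -12| = 13 m
5–11 s: |Δx| = |-8 − 1| = 9 m
Total path = 40 m; average speed = 40/11 = 40/11 m/s.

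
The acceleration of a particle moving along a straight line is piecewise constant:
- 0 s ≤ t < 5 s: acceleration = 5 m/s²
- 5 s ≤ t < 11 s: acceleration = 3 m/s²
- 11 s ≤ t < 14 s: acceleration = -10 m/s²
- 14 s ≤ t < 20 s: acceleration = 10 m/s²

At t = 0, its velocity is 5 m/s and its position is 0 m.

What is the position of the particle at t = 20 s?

708.5 m

On each constant-a segment, Δv = aΔt and Δx = v₀Δt + ½aΔt²; chain segment to segment.
0–5 s: v starts 5 m/s; Δx = 5·5 + ½·5·5² = 87.5 m; v ends 30 m/s.
5–11 s: v starts 30 m/s; Δx = 30·6 + ½·3·6² = 234 m; v ends 48 m/s.
11–14 s: v starts 48 m/s; Δx = 48·3 + ½·-10·3² = 99 m; v ends 18 m/s.
14–20 s: v starts 18 m/s; Δx = 18·6 + ½·10·6² = 288 m; v ends 78 m/s.
x(20) = 0 + Σ Δx = 708.5 m.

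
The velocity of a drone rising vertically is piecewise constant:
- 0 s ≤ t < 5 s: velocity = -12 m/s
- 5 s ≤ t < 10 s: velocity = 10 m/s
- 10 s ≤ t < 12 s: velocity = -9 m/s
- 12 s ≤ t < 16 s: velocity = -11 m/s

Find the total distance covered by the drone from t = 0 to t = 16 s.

Distance (not displacement) is the total path length: add the absolute areas under v-t.
0–5 s: |-12| × 5 = 60 m
5–10 s: |10| × 5 = 50 m
10–12 s: |-9| × 2 = 18 m
12–16 s: |-11| × 4 = 44 m
Total distance = 172 m

172 m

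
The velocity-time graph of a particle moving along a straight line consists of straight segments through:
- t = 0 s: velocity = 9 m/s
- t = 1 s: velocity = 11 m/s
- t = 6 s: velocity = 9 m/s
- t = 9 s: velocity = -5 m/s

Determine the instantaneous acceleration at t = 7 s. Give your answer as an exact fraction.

-14/3 m/s²

Acceleration is the slope of the v-t graph on 6–9 s: (-5 − 9)/(9 − 6) = -14/3 m/s².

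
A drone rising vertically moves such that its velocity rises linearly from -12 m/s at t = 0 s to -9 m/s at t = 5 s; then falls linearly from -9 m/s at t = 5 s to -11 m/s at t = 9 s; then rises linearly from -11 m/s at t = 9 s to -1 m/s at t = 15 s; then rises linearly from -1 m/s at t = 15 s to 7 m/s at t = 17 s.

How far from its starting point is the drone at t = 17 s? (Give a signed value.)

Net displacement equals the area under the velocity-time graph (areas below the axis count negative).
0–5 s: ½(-12 + -9)(5) = -52.5 m
5–9 s: ½(-9 + -11)(4) = -40 m
9–15 s: ½(-11 + -1)(6) = -36 m
15–17 s: ½(-1 + 7)(2) = 6 m
Net displacement = -122.5 m

-122.5 m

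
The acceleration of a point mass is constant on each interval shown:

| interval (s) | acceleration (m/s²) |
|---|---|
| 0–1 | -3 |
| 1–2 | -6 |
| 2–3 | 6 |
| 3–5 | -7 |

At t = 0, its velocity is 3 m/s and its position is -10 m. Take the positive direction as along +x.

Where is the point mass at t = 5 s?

On each constant-a segment, Δv = aΔt and Δx = v₀Δt + ½aΔt²; chain segment to segment.
0–1 s: v starts 3 m/s; Δx = 3·1 + ½·-3·1² = 1.5 m; v ends 0 m/s.
1–2 s: v starts 0 m/s; Δx = 0·1 + ½·-6·1² = -3 m; v ends -6 m/s.
2–3 s: v starts -6 m/s; Δx = -6·1 + ½·6·1² = -3 m; v ends 0 m/s.
3–5 s: v starts 0 m/s; Δx = 0·2 + ½·-7·2² = -14 m; v ends -14 m/s.
x(5) = -10 + Σ Δx = -28.5 m.

-28.5 m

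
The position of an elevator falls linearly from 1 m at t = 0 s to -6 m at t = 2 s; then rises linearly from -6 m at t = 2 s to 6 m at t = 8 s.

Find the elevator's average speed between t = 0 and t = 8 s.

2.375 m/s

Average speed = (total path length)/(elapsed time); on a piecewise-linear x-t graph the path length is Σ|Δx|.
0–2 s: |Δx| = |-6 − 1| = 7 m
2–8 s: |Δx| = |6 − -6| = 12 m
Total path = 19 m; average speed = 19/8 = 2.375 m/s.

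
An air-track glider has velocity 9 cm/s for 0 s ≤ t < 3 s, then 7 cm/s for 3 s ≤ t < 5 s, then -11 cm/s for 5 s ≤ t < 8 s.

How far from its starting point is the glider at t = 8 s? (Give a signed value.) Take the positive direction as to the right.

Net displacement equals the area under the velocity-time graph (areas below the axis count negative).
0–3 s: 9 × 3 = 27 cm
3–5 s: 7 × 2 = 14 cm
5–8 s: -11 × 3 = -33 cm
Net displacement = 8 cm

8 cm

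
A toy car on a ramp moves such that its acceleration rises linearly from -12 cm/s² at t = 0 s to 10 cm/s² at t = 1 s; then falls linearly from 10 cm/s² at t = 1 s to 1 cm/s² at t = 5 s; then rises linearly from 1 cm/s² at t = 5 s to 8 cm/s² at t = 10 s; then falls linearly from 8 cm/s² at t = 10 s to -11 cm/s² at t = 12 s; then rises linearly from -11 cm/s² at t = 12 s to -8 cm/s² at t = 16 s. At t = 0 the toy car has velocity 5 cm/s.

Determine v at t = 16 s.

7.5 cm/s

Δv equals the area under the a-t graph; then v = v₀ + Δv.
0–1 s: ½(-12 + 10)(1) = -1 cm/s
1–5 s: ½(10 + 1)(4) = 22 cm/s
5–10 s: ½(1 + 8)(5) = 22.5 cm/s
10–12 s: ½(8 + -11)(2) = -3 cm/s
12–16 s: ½(-11 + -8)(4) = -38 cm/s
Δv = 2.5 cm/s, so v(16) = 5 + (2.5) = 7.5 cm/s.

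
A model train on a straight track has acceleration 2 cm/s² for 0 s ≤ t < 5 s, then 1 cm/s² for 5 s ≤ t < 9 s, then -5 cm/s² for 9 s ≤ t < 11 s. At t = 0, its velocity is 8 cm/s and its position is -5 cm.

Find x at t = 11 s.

On each constant-a segment, Δv = aΔt and Δx = v₀Δt + ½aΔt²; chain segment to segment.
0–5 s: v starts 8 cm/s; Δx = 8·5 + ½·2·5² = 65 cm; v ends 18 cm/s.
5–9 s: v starts 18 cm/s; Δx = 18·4 + ½·1·4² = 80 cm; v ends 22 cm/s.
9–11 s: v starts 22 cm/s; Δx = 22·2 + ½·-5·2² = 34 cm; v ends 12 cm/s.
x(11) = -5 + Σ Δx = 174 cm.

174 cm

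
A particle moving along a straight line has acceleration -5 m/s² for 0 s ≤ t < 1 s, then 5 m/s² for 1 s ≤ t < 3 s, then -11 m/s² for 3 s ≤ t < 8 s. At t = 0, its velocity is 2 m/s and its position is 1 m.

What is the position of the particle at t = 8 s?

On each constant-a segment, Δv = aΔt and Δx = v₀Δt + ½aΔt²; chain segment to segment.
0–1 s: v starts 2 m/s; Δx = 2·1 + ½·-5·1² = -0.5 m; v ends -3 m/s.
1–3 s: v starts -3 m/s; Δx = -3·2 + ½·5·2² = 4 m; v ends 7 m/s.
3–8 s: v starts 7 m/s; Δx = 7·5 + ½·-11·5² = -102.5 m; v ends -48 m/s.
x(8) = 1 + Σ Δx = -98 m.

-98 m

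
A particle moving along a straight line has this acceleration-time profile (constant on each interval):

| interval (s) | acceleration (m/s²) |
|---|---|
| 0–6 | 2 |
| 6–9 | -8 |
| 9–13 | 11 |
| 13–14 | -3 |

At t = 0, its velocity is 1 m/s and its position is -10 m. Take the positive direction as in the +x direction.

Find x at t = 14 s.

On each constant-a segment, Δv = aΔt and Δx = v₀Δt + ½aΔt²; chain segment to segment.
0–6 s: v starts 1 m/s; Δx = 1·6 + ½·2·6² = 42 m; v ends 13 m/s.
6–9 s: v starts 13 m/s; Δx = 13·3 + ½·-8·3² = 3 m; v ends -11 m/s.
9–13 s: v starts -11 m/s; Δx = -11·4 + ½·11·4² = 44 m; v ends 33 m/s.
13–14 s: v starts 33 m/s; Δx = 33·1 + ½·-3·1² = 31.5 m; v ends 30 m/s.
x(14) = -10 + Σ Δx = 110.5 m.

110.5 m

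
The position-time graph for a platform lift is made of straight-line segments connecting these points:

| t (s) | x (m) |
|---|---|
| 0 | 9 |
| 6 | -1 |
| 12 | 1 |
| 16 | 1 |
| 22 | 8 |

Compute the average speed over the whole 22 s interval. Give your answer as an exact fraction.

Average speed = (total path length)/(elapsed time); on a piecewise-linear x-t graph the path length is Σ|Δx|.
0–6 s: |Δx| = |-1 − 9| = 10 m
6–12 s: |Δx| = |1 − -1| = 2 m
12–16 s: |Δx| = |1 − 1| = 0 m
16–22 s: |Δx| = |8 − 1| = 7 m
Total path = 19 m; average speed = 19/22 = 19/22 m/s.

19/22 m/s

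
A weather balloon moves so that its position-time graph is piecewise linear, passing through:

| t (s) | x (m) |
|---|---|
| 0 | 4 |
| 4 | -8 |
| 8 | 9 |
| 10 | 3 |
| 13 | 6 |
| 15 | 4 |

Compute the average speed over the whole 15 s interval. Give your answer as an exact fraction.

Average speed = (total path length)/(elapsed time); on a piecewise-linear x-t graph the path length is Σ|Δx|.
0–4 s: |Δx| = |-8 − 4| = 12 m
4–8 s: |Δx| = |9 − -8| = 17 m
8–10 s: |Δx| = |3 − 9| = 6 m
10–13 s: |Δx| = |6 − 3| = 3 m
13–15 s: |Δx| = |4 − 6| = 2 m
Total path = 40 m; average speed = 40/15 = 8/3 m/s.

8/3 m/s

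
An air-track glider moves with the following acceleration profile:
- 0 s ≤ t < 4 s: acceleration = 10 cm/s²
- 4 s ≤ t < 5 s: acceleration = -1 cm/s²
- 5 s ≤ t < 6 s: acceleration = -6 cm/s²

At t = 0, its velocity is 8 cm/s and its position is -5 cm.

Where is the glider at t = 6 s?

On each constant-a segment, Δv = aΔt and Δx = v₀Δt + ½aΔt²; chain segment to segment.
0–4 s: v starts 8 cm/s; Δx = 8·4 + ½·10·4² = 112 cm; v ends 48 cm/s.
4–5 s: v starts 48 cm/s; Δx = 48·1 + ½·-1·1² = 47.5 cm; v ends 47 cm/s.
5–6 s: v starts 47 cm/s; Δx = 47·1 + ½·-6·1² = 44 cm; v ends 41 cm/s.
x(6) = -5 + Σ Δx = 198.5 cm.

198.5 cm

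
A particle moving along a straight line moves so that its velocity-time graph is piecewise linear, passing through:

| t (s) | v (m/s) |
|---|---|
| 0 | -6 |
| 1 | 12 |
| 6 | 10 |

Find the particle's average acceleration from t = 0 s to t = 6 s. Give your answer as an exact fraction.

8/3 m/s²

Average acceleration = Δv/Δt = (10 − -6)/(6 − 0) = 8/3 m/s².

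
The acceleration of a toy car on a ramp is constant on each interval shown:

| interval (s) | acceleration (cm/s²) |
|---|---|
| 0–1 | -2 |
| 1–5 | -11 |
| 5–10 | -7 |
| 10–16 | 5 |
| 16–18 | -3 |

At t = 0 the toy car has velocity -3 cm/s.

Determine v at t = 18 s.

Δv equals the area under the a-t graph; then v = v₀ + Δv.
0–1 s: -2 × 1 = -2 cm/s
1–5 s: -11 × 4 = -44 cm/s
5–10 s: -7 × 5 = -35 cm/s
10–16 s: 5 × 6 = 30 cm/s
16–18 s: -3 × 2 = -6 cm/s
Δv = -57 cm/s, so v(18) = -3 + (-57) = -60 cm/s.

-60 cm/s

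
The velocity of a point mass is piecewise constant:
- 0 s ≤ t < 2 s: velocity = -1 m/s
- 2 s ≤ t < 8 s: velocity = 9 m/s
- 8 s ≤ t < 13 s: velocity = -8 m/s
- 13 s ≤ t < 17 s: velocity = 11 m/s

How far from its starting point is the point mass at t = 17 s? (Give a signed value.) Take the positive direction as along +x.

56 m

Displacement is the signed area under the v-t curve.
0–2 s: -1 × 2 = -2 m
2–8 s: 9 × 6 = 54 m
8–13 s: -8 × 5 = -40 m
13–17 s: 11 × 4 = 44 m
Net displacement = 56 m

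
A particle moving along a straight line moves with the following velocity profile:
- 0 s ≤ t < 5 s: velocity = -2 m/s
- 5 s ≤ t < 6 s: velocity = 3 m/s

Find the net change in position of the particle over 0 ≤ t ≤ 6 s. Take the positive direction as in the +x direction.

-7 m

Net displacement equals the area under the velocity-time graph (areas below the axis count negative).
0–5 s: -2 × 5 = -10 m
5–6 s: 3 × 1 = 3 m
Net displacement = -7 m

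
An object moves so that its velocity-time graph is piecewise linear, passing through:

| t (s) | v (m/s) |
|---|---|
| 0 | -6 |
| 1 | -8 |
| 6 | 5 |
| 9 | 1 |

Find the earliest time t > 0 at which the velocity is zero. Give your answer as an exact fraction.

t = 53/13 s

v changes sign on 1–6 s (from -8 to 5); the graph is linear there, so v = 0 at t = 1 + (8)·(6 − 1)/(5 − -8) = 53/13 s.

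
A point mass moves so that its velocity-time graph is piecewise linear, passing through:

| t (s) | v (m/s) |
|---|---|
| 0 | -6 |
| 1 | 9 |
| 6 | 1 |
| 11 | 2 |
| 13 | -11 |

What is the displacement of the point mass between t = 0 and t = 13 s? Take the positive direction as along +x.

Net displacement equals the area under the velocity-time graph (areas below the axis count negative).
0–1 s: ½(-6 + 9)(1) = 1.5 m
1–6 s: ½(9 + 1)(5) = 25 m
6–11 s: ½(1 + 2)(5) = 7.5 m
11–13 s: ½(2 + -11)(2) = -9 m
Net displacement = 25 m

25 m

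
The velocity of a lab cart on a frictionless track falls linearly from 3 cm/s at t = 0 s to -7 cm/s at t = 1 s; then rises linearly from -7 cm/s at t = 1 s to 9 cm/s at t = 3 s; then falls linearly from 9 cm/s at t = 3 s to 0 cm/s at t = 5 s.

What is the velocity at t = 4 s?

4.5 cm/s

On 3–5 s the graph is linear from 9 to 0 cm/s: v(4) = 9 + (0 − 9)·(4 − 3)/(5 − 3) = 4.5 cm/s.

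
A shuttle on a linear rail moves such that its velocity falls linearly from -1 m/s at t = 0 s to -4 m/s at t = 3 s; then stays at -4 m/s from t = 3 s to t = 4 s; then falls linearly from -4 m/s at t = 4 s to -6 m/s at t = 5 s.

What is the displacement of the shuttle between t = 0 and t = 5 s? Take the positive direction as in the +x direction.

Net displacement equals the area under the velocity-time graph (areas below the axis count negative).
0–3 s: ½(-1 + -4)(3) = -7.5 m
3–4 s: -4 × 1 = -4 m
4–5 s: ½(-4 + -6)(1) = -5 m
Net displacement = -16.5 m

-16.5 m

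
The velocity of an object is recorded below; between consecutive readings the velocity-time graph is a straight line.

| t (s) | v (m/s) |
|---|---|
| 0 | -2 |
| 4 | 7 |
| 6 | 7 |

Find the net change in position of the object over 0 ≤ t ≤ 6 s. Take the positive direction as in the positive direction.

Net displacement equals the area under the velocity-time graph (areas below the axis count negative).
0–4 s: ½(-2 + 7)(4) = 10 m
4–6 s: 7 × 2 = 14 m
Net displacement = 24 m

24 m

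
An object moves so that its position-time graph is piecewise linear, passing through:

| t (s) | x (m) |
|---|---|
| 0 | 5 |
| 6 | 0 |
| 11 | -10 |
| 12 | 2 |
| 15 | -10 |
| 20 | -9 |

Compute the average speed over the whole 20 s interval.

2 m/s

Average speed = (total path length)/(elapsed time); on a piecewise-linear x-t graph the path length is Σ|Δx|.
0–6 s: |Δx| = |0 − 5| = 5 m
6–11 s: |Δx| = |-10 − 0| = 10 m
11–12 s: |Δx| = |2 − -10| = 12 m
12–15 s: |Δx| = |-10 − 2| = 12 m
15–20 s: |Δx| = |-9 − -10| = 1 m
Total path = 40 m; average speed = 40/20 = 2 m/s.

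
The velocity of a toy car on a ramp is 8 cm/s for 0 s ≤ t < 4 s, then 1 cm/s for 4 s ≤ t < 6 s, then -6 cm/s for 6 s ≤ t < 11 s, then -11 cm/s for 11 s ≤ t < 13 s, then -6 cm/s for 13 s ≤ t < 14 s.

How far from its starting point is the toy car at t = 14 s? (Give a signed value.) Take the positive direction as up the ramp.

-24 cm

Net displacement equals the area under the velocity-time graph (areas below the axis count negative).
0–4 s: 8 × 4 = 32 cm
4–6 s: 1 × 2 = 2 cm
6–11 s: -6 × 5 = -30 cm
11–13 s: -11 × 2 = -22 cm
13–14 s: -6 × 1 = -6 cm
Net displacement = -24 cm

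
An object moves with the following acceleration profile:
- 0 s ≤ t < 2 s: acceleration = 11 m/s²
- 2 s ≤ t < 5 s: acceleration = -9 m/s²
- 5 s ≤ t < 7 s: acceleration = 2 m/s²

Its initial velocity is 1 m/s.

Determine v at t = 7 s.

Δv equals the area under the a-t graph; then v = v₀ + Δv.
0–2 s: 11 × 2 = 22 m/s
2–5 s: -9 × 3 = -27 m/s
5–7 s: 2 × 2 = 4 m/s
Δv = -1 m/s, so v(7) = 1 + (-1) = 0 m/s.

0 m/s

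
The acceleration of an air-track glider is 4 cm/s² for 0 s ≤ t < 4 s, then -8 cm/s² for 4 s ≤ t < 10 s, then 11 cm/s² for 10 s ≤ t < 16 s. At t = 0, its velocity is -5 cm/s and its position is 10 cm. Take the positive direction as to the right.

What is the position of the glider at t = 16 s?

-80 cm

On each constant-a segment, Δv = aΔt and Δx = v₀Δt + ½aΔt²; chain segment to segment.
0–4 s: v starts -5 cm/s; Δx = -5·4 + ½·4·4² = 12 cm; v ends 11 cm/s.
4–10 s: v starts 11 cm/s; Δx = 11·6 + ½·-8·6² = -78 cm; v ends -37 cm/s.
10–16 s: v starts -37 cm/s; Δx = -37·6 + ½·11·6² = -24 cm; v ends 29 cm/s.
x(16) = 10 + Σ Δx = -80 cm.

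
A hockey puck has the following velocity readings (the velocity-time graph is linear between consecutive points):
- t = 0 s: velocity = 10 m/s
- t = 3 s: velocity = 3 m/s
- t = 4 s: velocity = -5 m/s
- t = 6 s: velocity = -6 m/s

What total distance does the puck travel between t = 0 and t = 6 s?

32.625 m

Distance (not displacement) is the total path length: add the absolute areas under v-t.
0–3 s: |½(10 + 3)(3)| = 19.5 m
3–4 s: v = 0 at t = 3.375 s; triangle areas 0.5625 + 1.5625 = 2.125 m
4–6 s: |½(-5 + -6)(2)| = 11 m
Total distance = 32.625 m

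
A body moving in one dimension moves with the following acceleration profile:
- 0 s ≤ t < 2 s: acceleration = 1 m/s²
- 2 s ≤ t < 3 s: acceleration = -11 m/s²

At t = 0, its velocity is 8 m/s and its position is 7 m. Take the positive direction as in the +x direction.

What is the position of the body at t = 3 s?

29.5 m

On each constant-a segment, Δv = aΔt and Δx = v₀Δt + ½aΔt²; chain segment to segment.
0–2 s: v starts 8 m/s; Δx = 8·2 + ½·1·2² = 18 m; v ends 10 m/s.
2–3 s: v starts 10 m/s; Δx = 10·1 + ½·-11·1² = 4.5 m; v ends -1 m/s.
x(3) = 7 + Σ Δx = 29.5 m.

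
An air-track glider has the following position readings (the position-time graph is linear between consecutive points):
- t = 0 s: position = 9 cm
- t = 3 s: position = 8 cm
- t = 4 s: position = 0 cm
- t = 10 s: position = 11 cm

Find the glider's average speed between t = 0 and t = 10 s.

Average speed = (total path length)/(elapsed time); on a piecewise-linear x-t graph the path length is Σ|Δx|.
0–3 s: |Δx| = |8 − 9| = 1 cm
3–4 s: |Δx| = |0 − 8| = 8 cm
4–10 s: |Δx| = |11 − 0| = 11 cm
Total path = 20 cm; average speed = 20/10 = 2 cm/s.

2 cm/s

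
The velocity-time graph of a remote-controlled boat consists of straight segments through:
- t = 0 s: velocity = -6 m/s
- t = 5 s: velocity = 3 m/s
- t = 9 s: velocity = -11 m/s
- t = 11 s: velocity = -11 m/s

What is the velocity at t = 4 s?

1.2 m/s

On 0–5 s the graph is linear from -6 to 3 m/s: v(4) = -6 + (3 − -6)·(4 − 0)/(5 − 0) = 1.2 m/s.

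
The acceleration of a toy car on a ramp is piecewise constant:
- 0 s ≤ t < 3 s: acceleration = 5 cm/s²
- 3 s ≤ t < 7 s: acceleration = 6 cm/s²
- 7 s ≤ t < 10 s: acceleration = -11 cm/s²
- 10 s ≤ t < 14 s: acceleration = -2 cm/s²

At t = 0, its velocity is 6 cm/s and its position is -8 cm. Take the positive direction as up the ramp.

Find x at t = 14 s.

On each constant-a segment, Δv = aΔt and Δx = v₀Δt + ½aΔt²; chain segment to segment.
0–3 s: v starts 6 cm/s; Δx = 6·3 + ½·5·3² = 40.5 cm; v ends 21 cm/s.
3–7 s: v starts 21 cm/s; Δx = 21·4 + ½·6·4² = 132 cm; v ends 45 cm/s.
7–10 s: v starts 45 cm/s; Δx = 45·3 + ½·-11·3² = 85.5 cm; v ends 12 cm/s.
10–14 s: v starts 12 cm/s; Δx = 12·4 + ½·-2·4² = 32 cm; v ends 4 cm/s.
x(14) = -8 + Σ Δx = 282 cm.

282 cm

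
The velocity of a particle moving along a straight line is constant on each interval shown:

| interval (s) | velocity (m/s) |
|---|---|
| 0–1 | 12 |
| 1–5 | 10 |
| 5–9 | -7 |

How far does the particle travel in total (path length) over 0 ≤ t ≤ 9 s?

80 m

Total distance travelled is ∫|v| dt — sum the magnitudes of each area piece.
0–1 s: |12| × 1 = 12 m
1–5 s: |10| × 4 = 40 m
5–9 s: |-7| × 4 = 28 m
Total distance = 80 m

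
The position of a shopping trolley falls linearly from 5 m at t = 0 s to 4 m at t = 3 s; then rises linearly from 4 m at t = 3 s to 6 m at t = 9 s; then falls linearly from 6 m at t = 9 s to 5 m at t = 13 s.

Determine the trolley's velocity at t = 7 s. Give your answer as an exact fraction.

1/3 m/s

Velocity is the slope of the x-t graph on 3–9 s: (6 − 4)/(9 − 3) = 1/3 m/s.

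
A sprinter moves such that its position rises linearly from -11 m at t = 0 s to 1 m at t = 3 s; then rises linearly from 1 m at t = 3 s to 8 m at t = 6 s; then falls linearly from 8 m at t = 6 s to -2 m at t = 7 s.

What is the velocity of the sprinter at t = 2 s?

4 m/s

Velocity is the slope of the x-t graph on 0–3 s: (1 − -11)/(3 − 0) = 4 m/s.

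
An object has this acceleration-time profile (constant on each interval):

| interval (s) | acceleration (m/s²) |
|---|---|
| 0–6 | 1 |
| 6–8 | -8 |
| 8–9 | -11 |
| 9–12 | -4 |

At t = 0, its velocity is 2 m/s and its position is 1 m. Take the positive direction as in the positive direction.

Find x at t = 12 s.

On each constant-a segment, Δv = aΔt and Δx = v₀Δt + ½aΔt²; chain segment to segment.
0–6 s: v starts 2 m/s; Δx = 2·6 + ½·1·6² = 30 m; v ends 8 m/s.
6–8 s: v starts 8 m/s; Δx = 8·2 + ½·-8·2² = 0 m; v ends -8 m/s.
8–9 s: v starts -8 m/s; Δx = -8·1 + ½·-11·1² = -13.5 m; v ends -19 m/s.
9–12 s: v starts -19 m/s; Δx = -19·3 + ½·-4·3² = -75 m; v ends -31 m/s.
x(12) = 1 + Σ Δx = -57.5 m.

-57.5 m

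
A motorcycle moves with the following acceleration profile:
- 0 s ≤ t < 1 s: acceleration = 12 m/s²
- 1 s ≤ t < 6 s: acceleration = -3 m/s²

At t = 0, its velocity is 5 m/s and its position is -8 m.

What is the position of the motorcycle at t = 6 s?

50.5 m

On each constant-a segment, Δv = aΔt and Δx = v₀Δt + ½aΔt²; chain segment to segment.
0–1 s: v starts 5 m/s; Δx = 5·1 + ½·12·1² = 11 m; v ends 17 m/s.
1–6 s: v starts 17 m/s; Δx = 17·5 + ½·-3·5² = 47.5 m; v ends 2 m/s.
x(6) = -8 + Σ Δx = 50.5 m.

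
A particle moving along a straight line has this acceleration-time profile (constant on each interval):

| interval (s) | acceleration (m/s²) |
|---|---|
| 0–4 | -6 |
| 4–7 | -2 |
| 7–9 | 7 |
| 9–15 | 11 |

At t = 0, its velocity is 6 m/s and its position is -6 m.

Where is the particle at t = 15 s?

11 m

On each constant-a segment, Δv = aΔt and Δx = v₀Δt + ½aΔt²; chain segment to segment.
0–4 s: v starts 6 m/s; Δx = 6·4 + ½·-6·4² = -24 m; v ends -18 m/s.
4–7 s: v starts -18 m/s; Δx = -18·3 + ½·-2·3² = -63 m; v ends -24 m/s.
7–9 s: v starts -24 m/s; Δx = -24·2 + ½·7·2² = -34 m; v ends -10 m/s.
9–15 s: v starts -10 m/s; Δx = -10·6 + ½·11·6² = 138 m; v ends 56 m/s.
x(15) = -6 + Σ Δx = 11 m.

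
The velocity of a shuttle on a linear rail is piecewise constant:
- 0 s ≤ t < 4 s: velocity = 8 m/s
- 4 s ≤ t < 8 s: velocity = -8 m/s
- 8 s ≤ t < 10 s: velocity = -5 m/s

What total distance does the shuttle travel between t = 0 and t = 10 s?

74 m

Distance (not displacement) is the total path length: add the absolute areas under v-t.
0–4 s: |8| × 4 = 32 m
4–8 s: |-8| × 4 = 32 m
8–10 s: |-5| × 2 = 10 m
Total distance = 74 m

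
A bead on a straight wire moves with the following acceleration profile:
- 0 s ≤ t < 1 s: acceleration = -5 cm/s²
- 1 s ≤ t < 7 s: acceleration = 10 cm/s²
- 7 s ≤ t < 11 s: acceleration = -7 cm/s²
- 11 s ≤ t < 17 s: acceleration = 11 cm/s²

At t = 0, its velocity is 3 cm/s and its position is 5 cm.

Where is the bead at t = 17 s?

727.5 cm

On each constant-a segment, Δv = aΔt and Δx = v₀Δt + ½aΔt²; chain segment to segment.
0–1 s: v starts 3 cm/s; Δx = 3·1 + ½·-5·1² = 0.5 cm; v ends -2 cm/s.
1–7 s: v starts -2 cm/s; Δx = -2·6 + ½·10·6² = 168 cm; v ends 58 cm/s.
7–11 s: v starts 58 cm/s; Δx = 58·4 + ½·-7·4² = 176 cm; v ends 30 cm/s.
11–17 s: v starts 30 cm/s; Δx = 30·6 + ½·11·6² = 378 cm; v ends 96 cm/s.
x(17) = 5 + Σ Δx = 727.5 cm.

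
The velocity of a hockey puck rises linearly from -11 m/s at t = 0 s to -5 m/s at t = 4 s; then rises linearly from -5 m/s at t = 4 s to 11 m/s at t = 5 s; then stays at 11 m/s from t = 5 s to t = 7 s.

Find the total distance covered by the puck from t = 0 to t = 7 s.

Distance (not displacement) is the total path length: add the absolute areas under v-t.
0–4 s: |½(-11 + -5)(4)| = 32 m
4–5 s: v = 0 at t = 4.3125 s; triangle areas 0.78125 + 3.78125 = 4.5625 m
5–7 s: |11| × 2 = 22 m
Total distance = 58.5625 m

58.5625 m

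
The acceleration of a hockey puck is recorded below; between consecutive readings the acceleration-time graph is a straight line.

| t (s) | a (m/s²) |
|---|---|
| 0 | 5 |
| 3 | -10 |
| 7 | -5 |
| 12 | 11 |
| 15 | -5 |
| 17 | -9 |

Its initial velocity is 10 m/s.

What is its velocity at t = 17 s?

-17.5 m/s

Δv equals the area under the a-t graph; then v = v₀ + Δv.
0–3 s: ½(5 + -10)(3) = -7.5 m/s
3–7 s: ½(-10 + -5)(4) = -30 m/s
7–12 s: ½(-5 + 11)(5) = 15 m/s
12–15 s: ½(11 + -5)(3) = 9 m/s
15–17 s: ½(-5 + -9)(2) = -14 m/s
Δv = -27.5 m/s, so v(17) = 10 + (-27.5) = -17.5 m/s.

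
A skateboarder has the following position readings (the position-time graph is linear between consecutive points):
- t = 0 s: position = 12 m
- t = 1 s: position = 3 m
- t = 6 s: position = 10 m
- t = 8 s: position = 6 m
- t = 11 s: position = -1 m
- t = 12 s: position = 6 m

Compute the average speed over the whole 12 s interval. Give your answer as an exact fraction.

Average speed = (total path length)/(elapsed time); on a piecewise-linear x-t graph the path length is Σ|Δx|.
0–1 s: |Δx| = |3 − 12| = 9 m
1–6 s: |Δx| = |10 − 3| = 7 m
6–8 s: |Δx| = |6 − 10| = 4 m
8–11 s: |Δx| = |-1 − 6| = 7 m
11–12 s: |Δx| = |6 − -1| = 7 m
Total path = 34 m; average speed = 34/12 = 17/6 m/s.

17/6 m/s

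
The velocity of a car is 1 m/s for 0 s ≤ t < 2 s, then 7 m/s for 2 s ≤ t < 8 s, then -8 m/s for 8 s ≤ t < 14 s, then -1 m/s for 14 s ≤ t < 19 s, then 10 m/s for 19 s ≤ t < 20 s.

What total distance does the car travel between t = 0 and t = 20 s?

107 m

Total distance travelled is ∫|v| dt — sum the magnitudes of each area piece.
0–2 s: |1| × 2 = 2 m
2–8 s: |7| × 6 = 42 m
8–14 s: |-8| × 6 = 48 m
14–19 s: |-1| × 5 = 5 m
19–20 s: |10| × 1 = 10 m
Total distance = 107 m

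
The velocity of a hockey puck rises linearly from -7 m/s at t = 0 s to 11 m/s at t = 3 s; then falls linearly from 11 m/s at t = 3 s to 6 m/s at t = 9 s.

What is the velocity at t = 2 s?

5 m/s

On 0–3 s the graph is linear from -7 to 11 m/s: v(2) = -7 + (11 − -7)·(2 − 0)/(3 − 0) = 5 m/s.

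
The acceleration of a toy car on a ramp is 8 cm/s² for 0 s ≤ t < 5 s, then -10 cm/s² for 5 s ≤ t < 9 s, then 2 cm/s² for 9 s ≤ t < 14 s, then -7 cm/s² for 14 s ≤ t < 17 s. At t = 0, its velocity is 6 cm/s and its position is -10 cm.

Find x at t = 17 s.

295.5 cm

On each constant-a segment, Δv = aΔt and Δx = v₀Δt + ½aΔt²; chain segment to segment.
0–5 s: v starts 6 cm/s; Δx = 6·5 + ½·8·5² = 130 cm; v ends 46 cm/s.
5–9 s: v starts 46 cm/s; Δx = 46·4 + ½·-10·4² = 104 cm; v ends 6 cm/s.
9–14 s: v starts 6 cm/s; Δx = 6·5 + ½·2·5² = 55 cm; v ends 16 cm/s.
14–17 s: v starts 16 cm/s; Δx = 16·3 + ½·-7·3² = 16.5 cm; v ends -5 cm/s.
x(17) = -10 + Σ Δx = 295.5 cm.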